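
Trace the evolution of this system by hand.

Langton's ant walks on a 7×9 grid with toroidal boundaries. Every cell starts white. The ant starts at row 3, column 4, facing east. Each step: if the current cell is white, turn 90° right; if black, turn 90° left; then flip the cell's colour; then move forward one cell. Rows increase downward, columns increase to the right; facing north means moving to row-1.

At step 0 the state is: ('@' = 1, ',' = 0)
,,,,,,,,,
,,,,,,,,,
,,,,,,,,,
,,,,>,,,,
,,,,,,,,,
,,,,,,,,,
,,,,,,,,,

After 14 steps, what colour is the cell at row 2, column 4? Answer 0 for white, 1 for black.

step 0: ,,,,,,,,,
,,,,,,,,,
,,,,,,,,,
,,,,>,,,,
,,,,,,,,,
,,,,,,,,,
,,,,,,,,,
step 1: ,,,,,,,,,
,,,,,,,,,
,,,,,,,,,
,,,,@,,,,
,,,,v,,,,
,,,,,,,,,
,,,,,,,,,
step 2: ,,,,,,,,,
,,,,,,,,,
,,,,,,,,,
,,,,@,,,,
,,,<@,,,,
,,,,,,,,,
,,,,,,,,,
step 3: ,,,,,,,,,
,,,,,,,,,
,,,,,,,,,
,,,^@,,,,
,,,@@,,,,
,,,,,,,,,
,,,,,,,,,
step 4: ,,,,,,,,,
,,,,,,,,,
,,,,,,,,,
,,,@>,,,,
,,,@@,,,,
,,,,,,,,,
,,,,,,,,,
step 5: ,,,,,,,,,
,,,,,,,,,
,,,,^,,,,
,,,@,,,,,
,,,@@,,,,
,,,,,,,,,
,,,,,,,,,
step 6: ,,,,,,,,,
,,,,,,,,,
,,,,@>,,,
,,,@,,,,,
,,,@@,,,,
,,,,,,,,,
,,,,,,,,,
step 7: ,,,,,,,,,
,,,,,,,,,
,,,,@@,,,
,,,@,v,,,
,,,@@,,,,
,,,,,,,,,
,,,,,,,,,
step 8: ,,,,,,,,,
,,,,,,,,,
,,,,@@,,,
,,,@<@,,,
,,,@@,,,,
,,,,,,,,,
,,,,,,,,,
step 9: ,,,,,,,,,
,,,,,,,,,
,,,,^@,,,
,,,@@@,,,
,,,@@,,,,
,,,,,,,,,
,,,,,,,,,
step 10: ,,,,,,,,,
,,,,,,,,,
,,,<,@,,,
,,,@@@,,,
,,,@@,,,,
,,,,,,,,,
,,,,,,,,,
step 11: ,,,,,,,,,
,,,^,,,,,
,,,@,@,,,
,,,@@@,,,
,,,@@,,,,
,,,,,,,,,
,,,,,,,,,
step 12: ,,,,,,,,,
,,,@>,,,,
,,,@,@,,,
,,,@@@,,,
,,,@@,,,,
,,,,,,,,,
,,,,,,,,,
step 13: ,,,,,,,,,
,,,@@,,,,
,,,@v@,,,
,,,@@@,,,
,,,@@,,,,
,,,,,,,,,
,,,,,,,,,
step 14: ,,,,,,,,,
,,,@@,,,,
,,,<@@,,,
,,,@@@,,,
,,,@@,,,,
,,,,,,,,,
,,,,,,,,,

1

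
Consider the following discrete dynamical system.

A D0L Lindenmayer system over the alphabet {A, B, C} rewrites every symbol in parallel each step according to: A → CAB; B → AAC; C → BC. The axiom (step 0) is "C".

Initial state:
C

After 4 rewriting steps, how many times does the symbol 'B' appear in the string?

0) C
1) BC
2) AACBC
3) CABCABBCAACBC
4) BCCABAACBCCABAACAACBCCABCABBCAACBC

9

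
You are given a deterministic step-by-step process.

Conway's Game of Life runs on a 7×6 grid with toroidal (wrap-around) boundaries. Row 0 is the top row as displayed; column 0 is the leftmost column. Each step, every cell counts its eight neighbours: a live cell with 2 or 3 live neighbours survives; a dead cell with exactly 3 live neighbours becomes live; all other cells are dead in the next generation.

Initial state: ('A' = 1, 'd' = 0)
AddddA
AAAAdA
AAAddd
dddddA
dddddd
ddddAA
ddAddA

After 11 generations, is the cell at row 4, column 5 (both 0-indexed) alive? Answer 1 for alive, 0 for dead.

0) AddddA
AAAAdA
AAAddd
dddddA
dddddd
ddddAA
ddAddA
1) dddAdd
dddAAd
dddAAd
AAdddd
ddddAA
ddddAA
dddddd
2) dddAAd
ddAddd
ddAAAA
AddAdd
ddddAd
ddddAA
ddddAd
3) dddAAd
ddAddA
dAAdAA
ddAddd
dddAAd
dddAAA
dddddd
4) dddAAd
AAAddA
AAAdAA
dAAddA
ddAddA
dddAdA
dddddA
5) dAAAAd
dddddd
ddddAd
dddddd
dAAAdA
AddddA
dddAdA
6) ddAAAd
ddAdAd
dddddd
ddAAAd
dAAdAA
dAdAdA
dAdAdA
7) dAdddA
ddAdAd
ddAdAd
dAAdAA
dAdddA
dAdAdA
dAdddA
8) dAAdAA
dAAdAA
ddAdAd
dAAdAA
dAdAdA
dAdddA
dAdddA
9) dddddd
dddddd
dddddd
dAdddA
dAdAdA
dAdddA
dAdddA
10) dddddd
dddddd
dddddd
ddAdAd
dAdddA
dAdddA
dddddd
11) dddddd
dddddd
dddddd
dddddd
dAAdAA
dddddd
dddddd

1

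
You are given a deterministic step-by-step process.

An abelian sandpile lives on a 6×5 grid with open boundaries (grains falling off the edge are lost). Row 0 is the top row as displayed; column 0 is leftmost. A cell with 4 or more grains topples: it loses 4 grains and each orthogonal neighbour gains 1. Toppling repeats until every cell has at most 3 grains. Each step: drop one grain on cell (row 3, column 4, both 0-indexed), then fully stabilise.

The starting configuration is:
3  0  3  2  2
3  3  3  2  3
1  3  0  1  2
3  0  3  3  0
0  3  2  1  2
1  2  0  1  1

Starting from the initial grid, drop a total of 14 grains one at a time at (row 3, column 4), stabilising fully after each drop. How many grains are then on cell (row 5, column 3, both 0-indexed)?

gen 0: 3  0  3  2  2
3  3  3  2  3
1  3  0  1  2
3  0  3  3  0
0  3  2  1  2
1  2  0  1  1
gen 1: 3  0  3  2  2
3  3  3  2  3
1  3  0  1  2
3  0  3  3  1
0  3  2  1  2
1  2  0  1  1
gen 2: 3  0  3  2  2
3  3  3  2  3
1  3  0  1  2
3  0  3  3  2
0  3  2  1  2
1  2  0  1  1
gen 3: 3  0  3  2  2
3  3  3  2  3
1  3  0  1  2
3  0  3  3  3
0  3  2  1  2
1  2  0  1  1
gen 4: 3  0  3  2  2
3  3  3  2  3
1  3  1  2  3
3  1  0  1  1
0  3  3  2  3
1  2  0  1  1
gen 5: 3  0  3  2  2
3  3  3  2  3
1  3  1  2  3
3  1  0  1  2
0  3  3  2  3
1  2  0  1  1
gen 6: 3  0  3  2  2
3  3  3  2  3
1  3  1  2  3
3  1  0  1  3
0  3  3  2  3
1  2  0  1  1
gen 7: 3  0  3  2  3
3  3  3  3  0
1  3  1  3  1
3  1  0  2  2
0  3  3  3  0
1  2  0  1  2
gen 8: 3  0  3  2  3
3  3  3  3  0
1  3  1  3  1
3  1  0  2  3
0  3  3  3  0
1  2  0  1  2
gen 9: 3  0  3  2  3
3  3  3  3  0
1  3  1  3  2
3  1  0  3  0
0  3  3  3  1
1  2  0  1  2
gen 10: 3  0  3  2  3
3  3  3  3  0
1  3  1  3  2
3  1  0  3  1
0  3  3  3  1
1  2  0  1  2
gen 11: 3  0  3  2  3
3  3  3  3  0
1  3  1  3  2
3  1  0  3  2
0  3  3  3  1
1  2  0  1  2
gen 12: 3  0  3  2  3
3  3  3  3  0
1  3  1  3  2
3  1  0  3  3
0  3  3  3  1
1  2  0  1  2
gen 13: 0  3  1  1  0
1  2  3  2  3
3  1  0  3  0
3  3  3  2  2
1  0  1  1  3
1  3  1  2  2
gen 14: 0  3  1  1  0
1  2  3  2  3
3  1  0  3  0
3  3  3  2  3
1  0  1  1  3
1  3  1  2  2

2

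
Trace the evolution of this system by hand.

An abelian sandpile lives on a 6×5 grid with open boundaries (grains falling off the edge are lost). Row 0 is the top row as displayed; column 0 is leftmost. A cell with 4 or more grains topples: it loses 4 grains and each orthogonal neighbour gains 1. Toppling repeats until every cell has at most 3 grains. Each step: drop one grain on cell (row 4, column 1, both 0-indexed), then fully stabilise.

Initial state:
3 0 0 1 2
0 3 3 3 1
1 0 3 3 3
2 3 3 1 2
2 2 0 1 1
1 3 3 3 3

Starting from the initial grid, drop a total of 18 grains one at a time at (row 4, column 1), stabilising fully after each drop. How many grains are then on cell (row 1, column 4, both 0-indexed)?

3

k=0  3 0 0 1 2
0 3 3 3 1
1 0 3 3 3
2 3 3 1 2
2 2 0 1 1
1 3 3 3 3
k=1  3 0 0 1 2
0 3 3 3 1
1 0 3 3 3
2 3 3 1 2
2 3 0 1 1
1 3 3 3 3
k=2  3 1 1 2 2
1 0 2 1 3
1 3 2 2 0
3 1 1 3 3
3 2 3 2 2
2 1 1 1 0
k=3  3 1 1 2 2
1 0 2 1 3
1 3 2 2 0
3 1 1 3 3
3 3 3 2 2
2 1 1 1 0
k=4  3 1 1 2 2
1 0 2 1 3
2 3 2 2 0
0 3 2 3 3
1 2 0 3 2
3 2 2 1 0
k=5  3 1 1 2 2
1 0 2 1 3
2 3 2 2 0
0 3 2 3 3
1 3 0 3 2
3 2 2 1 0
k=6  3 1 1 2 2
1 1 2 1 3
3 0 3 2 0
1 1 3 3 3
2 1 1 3 2
3 3 2 1 0
k=7  3 1 1 2 2
1 1 2 1 3
3 0 3 2 0
1 1 3 3 3
2 2 1 3 2
3 3 2 1 0
k=8  3 1 1 2 2
1 1 2 1 3
3 0 3 2 0
1 1 3 3 3
2 3 1 3 2
3 3 2 1 0
k=9  3 1 1 2 2
1 1 2 1 3
3 0 3 2 0
2 2 3 3 3
0 2 2 3 2
1 1 3 1 0
k=10  3 1 1 2 2
1 1 2 1 3
3 0 3 2 0
2 2 3 3 3
0 3 2 3 2
1 1 3 1 0
k=11  3 1 1 2 2
1 1 2 1 3
3 0 3 2 0
2 3 3 3 3
1 0 3 3 2
1 2 3 1 0
k=12  3 1 1 2 2
1 1 2 1 3
3 0 3 2 0
2 3 3 3 3
1 1 3 3 2
1 2 3 1 0
k=13  3 1 1 2 2
1 1 2 1 3
3 0 3 2 0
2 3 3 3 3
1 2 3 3 2
1 2 3 1 0
k=14  3 1 1 2 2
1 1 2 1 3
3 0 3 2 0
2 3 3 3 3
1 3 3 3 2
1 2 3 1 0
k=15  3 1 1 2 2
1 1 3 2 3
3 2 1 0 2
3 1 3 3 1
2 3 3 2 0
2 0 1 3 1
k=16  3 1 1 2 2
1 1 3 2 3
3 2 2 1 2
3 3 1 1 2
3 1 2 1 1
2 1 3 0 2
k=17  3 1 1 2 2
1 1 3 2 3
3 2 2 1 2
3 3 1 1 2
3 2 2 1 1
2 1 3 0 2
k=18  3 1 1 2 2
1 1 3 2 3
3 2 2 1 2
3 3 1 1 2
3 3 2 1 1
2 1 3 0 2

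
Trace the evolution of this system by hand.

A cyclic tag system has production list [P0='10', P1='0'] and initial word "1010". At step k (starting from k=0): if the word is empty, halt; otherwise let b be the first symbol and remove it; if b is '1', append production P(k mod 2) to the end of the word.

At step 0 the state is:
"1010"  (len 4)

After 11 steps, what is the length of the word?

[0] "1010"  (len 4)
[1] "01010"  (len 5)
[2] "1010"  (len 4)
[3] "01010"  (len 5)
[4] "1010"  (len 4)
[5] "01010"  (len 5)
[6] "1010"  (len 4)
[7] "01010"  (len 5)
[8] "1010"  (len 4)
[9] "01010"  (len 5)
[10] "1010"  (len 4)
[11] "01010"  (len 5)

5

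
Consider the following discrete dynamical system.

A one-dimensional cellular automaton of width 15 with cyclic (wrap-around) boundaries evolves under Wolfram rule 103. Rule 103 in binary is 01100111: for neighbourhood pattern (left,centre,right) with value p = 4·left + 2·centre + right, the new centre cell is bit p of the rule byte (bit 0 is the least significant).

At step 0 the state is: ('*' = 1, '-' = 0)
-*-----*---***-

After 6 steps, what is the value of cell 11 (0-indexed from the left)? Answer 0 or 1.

t=0: -*-----*---***-
t=1: **-*****-**--*-
t=2: -**----**-*-***
t=3: *-*-***-****--*
t=4: ****--**---*-*-
t=5: ---*-*-*-******
t=6: -********-----*

0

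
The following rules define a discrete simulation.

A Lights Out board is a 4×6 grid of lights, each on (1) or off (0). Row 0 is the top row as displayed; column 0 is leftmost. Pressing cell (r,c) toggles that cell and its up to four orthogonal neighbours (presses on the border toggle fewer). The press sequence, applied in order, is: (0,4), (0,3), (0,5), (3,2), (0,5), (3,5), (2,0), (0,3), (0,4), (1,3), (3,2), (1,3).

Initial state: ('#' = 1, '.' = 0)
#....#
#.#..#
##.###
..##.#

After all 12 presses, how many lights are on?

t=0: #....#
#.#..#
##.###
..##.#
t=1: #..##.
#.#.##
##.###
..##.#
t=2: #.#...
#.####
##.###
..##.#
t=3: #.#.##
#.###.
##.###
..##.#
t=4: #.#.##
#.###.
######
.#...#
t=5: #.#...
#.####
######
.#...#
t=6: #.#...
#.####
#####.
.#..#.
t=7: #.#...
..####
..###.
##..#.
t=8: #..##.
..#.##
..###.
##..#.
t=9: #....#
..#..#
..###.
##..#.
t=10: #..#.#
...###
..#.#.
##..#.
t=11: #..#.#
...###
....#.
#.###.
t=12: #....#
..#..#
...##.
#.###.

10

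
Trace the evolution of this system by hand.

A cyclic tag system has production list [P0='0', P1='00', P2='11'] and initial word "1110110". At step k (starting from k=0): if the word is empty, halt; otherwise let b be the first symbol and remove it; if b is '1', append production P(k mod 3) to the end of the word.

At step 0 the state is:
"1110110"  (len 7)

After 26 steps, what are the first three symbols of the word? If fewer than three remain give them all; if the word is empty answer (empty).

gen 0: "1110110"  (len 7)
gen 1: "1101100"  (len 7)
gen 2: "10110000"  (len 8)
gen 3: "011000011"  (len 9)
gen 4: "11000011"  (len 8)
gen 5: "100001100"  (len 9)
gen 6: "0000110011"  (len 10)
gen 7: "000110011"  (len 9)
gen 8: "00110011"  (len 8)
gen 9: "0110011"  (len 7)
gen 10: "110011"  (len 6)
gen 11: "1001100"  (len 7)
gen 12: "00110011"  (len 8)
gen 13: "0110011"  (len 7)
gen 14: "110011"  (len 6)
gen 15: "1001111"  (len 7)
gen 16: "0011110"  (len 7)
gen 17: "011110"  (len 6)
gen 18: "11110"  (len 5)
gen 19: "11100"  (len 5)
gen 20: "110000"  (len 6)
gen 21: "1000011"  (len 7)
gen 22: "0000110"  (len 7)
gen 23: "000110"  (len 6)
gen 24: "00110"  (len 5)
gen 25: "0110"  (len 4)
gen 26: "110"  (len 3)

110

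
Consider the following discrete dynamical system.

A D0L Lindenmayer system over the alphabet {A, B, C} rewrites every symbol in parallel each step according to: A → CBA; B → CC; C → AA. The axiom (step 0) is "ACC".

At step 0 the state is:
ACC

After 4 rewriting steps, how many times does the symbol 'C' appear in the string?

[0] ACC
[1] CBAAAAA
[2] AACCCBACBACBACBACBA
[3] CBACBAAAAAAACCCBAAACCCBAAACCCBAAACCCBAAACCCBA
[4] AACCCBAAACCCBACBACBACBACBACBACBAAAAAAACCCBACBACBAAAAAAACCCBACBACBAAAAAAACCCBACBACBAAAAAAACCCBACBACBAAAAAAACCCBA

35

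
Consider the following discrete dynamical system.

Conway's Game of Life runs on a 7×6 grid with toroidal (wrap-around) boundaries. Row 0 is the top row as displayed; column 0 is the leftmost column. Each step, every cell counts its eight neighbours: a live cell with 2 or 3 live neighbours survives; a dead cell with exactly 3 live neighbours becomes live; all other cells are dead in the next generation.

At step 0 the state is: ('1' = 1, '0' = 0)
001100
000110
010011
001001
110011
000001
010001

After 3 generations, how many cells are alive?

t=0: 001100
000110
010011
001001
110011
000001
010001
t=1: 001100
000001
101001
001100
010010
010000
101010
t=2: 011111
111111
111111
101111
010100
111101
001000
t=3: 000000
000000
000000
000000
000000
100110
000000

3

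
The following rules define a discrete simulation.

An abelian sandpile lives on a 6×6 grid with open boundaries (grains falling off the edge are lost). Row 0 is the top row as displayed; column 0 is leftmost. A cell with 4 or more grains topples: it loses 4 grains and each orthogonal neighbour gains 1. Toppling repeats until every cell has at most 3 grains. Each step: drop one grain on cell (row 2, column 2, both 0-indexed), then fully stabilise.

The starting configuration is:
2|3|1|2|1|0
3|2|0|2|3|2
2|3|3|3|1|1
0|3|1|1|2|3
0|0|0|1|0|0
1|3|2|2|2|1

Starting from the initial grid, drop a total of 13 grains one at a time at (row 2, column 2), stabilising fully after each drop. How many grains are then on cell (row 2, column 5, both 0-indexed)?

3

gen 0: 2|3|1|2|1|0
3|2|0|2|3|2
2|3|3|3|1|1
0|3|1|1|2|3
0|0|0|1|0|0
1|3|2|2|2|1
gen 1: 2|3|1|2|1|0
3|3|1|3|3|2
3|1|2|0|2|1
1|0|3|2|2|3
0|1|0|1|0|0
1|3|2|2|2|1
gen 2: 2|3|1|2|1|0
3|3|1|3|3|2
3|1|3|0|2|1
1|0|3|2|2|3
0|1|0|1|0|0
1|3|2|2|2|1
gen 3: 2|3|1|2|1|0
3|3|2|3|3|2
3|2|1|1|2|1
1|1|0|3|2|3
0|1|1|1|0|0
1|3|2|2|2|1
gen 4: 2|3|1|2|1|0
3|3|2|3|3|2
3|2|2|1|2|1
1|1|0|3|2|3
0|1|1|1|0|0
1|3|2|2|2|1
gen 5: 2|3|1|2|1|0
3|3|2|3|3|2
3|2|3|1|2|1
1|1|0|3|2|3
0|1|1|1|0|0
1|3|2|2|2|1
gen 6: 2|3|1|2|1|0
3|3|3|3|3|2
3|3|0|2|2|1
1|1|1|3|2|3
0|1|1|1|0|0
1|3|2|2|2|1
gen 7: 2|3|1|2|1|0
3|3|3|3|3|2
3|3|1|2|2|1
1|1|1|3|2|3
0|1|1|1|0|0
1|3|2|2|2|1
gen 8: 2|3|1|2|1|0
3|3|3|3|3|2
3|3|2|2|2|1
1|1|1|3|2|3
0|1|1|1|0|0
1|3|2|2|2|1
gen 9: 2|3|1|2|1|0
3|3|3|3|3|2
3|3|3|2|2|1
1|1|1|3|2|3
0|1|1|1|0|0
1|3|2|2|2|1
gen 10: 0|1|3|3|2|0
2|3|2|2|1|3
1|2|3|2|1|3
2|2|3|1|1|0
0|1|1|2|1|1
1|3|2|2|2|1
gen 11: 0|1|3|3|2|0
2|3|3|2|1|3
1|3|1|3|1|3
2|3|0|2|1|0
0|1|2|2|1|1
1|3|2|2|2|1
gen 12: 0|1|3|3|2|0
2|3|3|2|1|3
1|3|2|3|1|3
2|3|0|2|1|0
0|1|2|2|1|1
1|3|2|2|2|1
gen 13: 0|1|3|3|2|0
2|3|3|2|1|3
1|3|3|3|1|3
2|3|0|2|1|0
0|1|2|2|1|1
1|3|2|2|2|1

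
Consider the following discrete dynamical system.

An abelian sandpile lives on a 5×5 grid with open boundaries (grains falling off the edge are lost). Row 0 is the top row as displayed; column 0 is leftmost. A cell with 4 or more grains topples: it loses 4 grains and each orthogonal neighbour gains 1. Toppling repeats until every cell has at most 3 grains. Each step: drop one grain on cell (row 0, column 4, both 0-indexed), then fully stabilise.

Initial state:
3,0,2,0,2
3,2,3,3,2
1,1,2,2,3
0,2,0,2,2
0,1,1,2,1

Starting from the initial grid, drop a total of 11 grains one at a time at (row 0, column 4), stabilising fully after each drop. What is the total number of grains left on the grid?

41

k=0  3,0,2,0,2
3,2,3,3,2
1,1,2,2,3
0,2,0,2,2
0,1,1,2,1
k=1  3,0,2,0,3
3,2,3,3,2
1,1,2,2,3
0,2,0,2,2
0,1,1,2,1
k=2  3,0,2,1,0
3,2,3,3,3
1,1,2,2,3
0,2,0,2,2
0,1,1,2,1
k=3  3,0,2,1,1
3,2,3,3,3
1,1,2,2,3
0,2,0,2,2
0,1,1,2,1
k=4  3,0,2,1,2
3,2,3,3,3
1,1,2,2,3
0,2,0,2,2
0,1,1,2,1
k=5  3,0,2,1,3
3,2,3,3,3
1,1,2,2,3
0,2,0,2,2
0,1,1,2,1
k=6  3,0,3,3,1
3,3,1,2,2
1,2,0,1,1
0,2,1,3,3
0,1,1,2,1
k=7  3,0,3,3,2
3,3,1,2,2
1,2,0,1,1
0,2,1,3,3
0,1,1,2,1
k=8  3,0,3,3,3
3,3,1,2,2
1,2,0,1,1
0,2,1,3,3
0,1,1,2,1
k=9  3,1,0,1,1
3,3,2,3,3
1,2,0,1,1
0,2,1,3,3
0,1,1,2,1
k=10  3,1,0,1,2
3,3,2,3,3
1,2,0,1,1
0,2,1,3,3
0,1,1,2,1
k=11  3,1,0,1,3
3,3,2,3,3
1,2,0,1,1
0,2,1,3,3
0,1,1,2,1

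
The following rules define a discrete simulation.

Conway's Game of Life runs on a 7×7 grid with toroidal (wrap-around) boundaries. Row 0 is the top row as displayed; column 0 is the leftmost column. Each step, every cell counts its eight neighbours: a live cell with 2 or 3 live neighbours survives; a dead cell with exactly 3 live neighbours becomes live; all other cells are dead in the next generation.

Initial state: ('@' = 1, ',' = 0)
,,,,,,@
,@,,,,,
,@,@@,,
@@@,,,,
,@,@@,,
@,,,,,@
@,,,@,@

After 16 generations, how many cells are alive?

t=0: ,,,,,,@
,@,,,,,
,@,@@,,
@@@,,,,
,@,@@,,
@,,,,,@
@,,,@,@
t=1: ,,,,,@@
@,@,,,,
,,,@,,,
@,,,,,,
,,,@,,@
,@,@@,@
,,,,,,,
t=2: ,,,,,,@
,,,,,,@
,@,,,,,
,,,,,,,
,,@@@@@
@,@@@@,
@,,,@,@
t=3: ,,,,,,@
@,,,,,,
,,,,,,,
,,@@@@,
,@@,,,@
@,@,,,,
@@,,@,,
t=4: ,@,,,,@
,,,,,,,
,,,@@,,
,@@@@@,
@,,,@@@
,,@@,,@
@@,,,,@
t=5: ,@,,,,@
,,,,,,,
,,,,,@,
@@@,,,,
@,,,,,,
,,@@@,,
,@,,,@@
t=6: ,,,,,@@
,,,,,,,
,@,,,,,
@@,,,,@
@,,,,,,
@@@@@@@
,@,@@@@
t=7: @,,,,,@
,,,,,,,
,@,,,,,
,@,,,,@
,,,@@,,
,,,,,,,
,@,,,,,
t=8: @,,,,,,
@,,,,,,
@,,,,,,
@,@,,,,
,,,,,,,
,,,,,,,
@,,,,,,
t=9: @@,,,,@
@@,,,,@
@,,,,,@
,@,,,,,
,,,,,,,
,,,,,,,
,,,,,,,
t=10: ,@,,,,@
,,,,,@,
,,,,,,@
@,,,,,,
,,,,,,,
,,,,,,,
@,,,,,,
t=11: @,,,,,@
@,,,,@@
,,,,,,@
,,,,,,,
,,,,,,,
,,,,,,,
@,,,,,,
t=12: ,@,,,@,
,,,,,@,
@,,,,@@
,,,,,,,
,,,,,,,
,,,,,,,
@,,,,,@
t=13: @,,,,@,
@,,,@@,
,,,,,@@
,,,,,,@
,,,,,,,
,,,,,,,
@,,,,,@
t=14: @@,,@@,
@,,,@,,
@,,,@,,
,,,,,@@
,,,,,,,
,,,,,,,
@,,,,,@
t=15: ,@,,@@,
@,,@@,,
@,,,@,,
,,,,,@@
,,,,,,,
,,,,,,,
@@,,,@@
t=16: ,@@@,,,
@@,@,,@
@,,@@,,
,,,,,@@
,,,,,,,
@,,,,,@
@@,,@@@

19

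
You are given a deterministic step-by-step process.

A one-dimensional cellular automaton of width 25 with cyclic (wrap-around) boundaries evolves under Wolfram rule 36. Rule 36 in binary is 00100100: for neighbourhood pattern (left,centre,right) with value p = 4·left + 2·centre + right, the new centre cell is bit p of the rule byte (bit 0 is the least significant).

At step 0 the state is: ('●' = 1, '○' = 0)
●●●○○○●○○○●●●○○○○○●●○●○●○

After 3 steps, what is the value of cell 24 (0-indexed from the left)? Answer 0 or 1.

gen 0: ●●●○○○●○○○●●●○○○○○●●○●○●○
gen 1: ○○○○○○●○○○○○○○○○○○○○●●●●●
gen 2: ○○○○○○●○○○○○○○○○○○○○○○○○○
gen 3: ○○○○○○●○○○○○○○○○○○○○○○○○○

0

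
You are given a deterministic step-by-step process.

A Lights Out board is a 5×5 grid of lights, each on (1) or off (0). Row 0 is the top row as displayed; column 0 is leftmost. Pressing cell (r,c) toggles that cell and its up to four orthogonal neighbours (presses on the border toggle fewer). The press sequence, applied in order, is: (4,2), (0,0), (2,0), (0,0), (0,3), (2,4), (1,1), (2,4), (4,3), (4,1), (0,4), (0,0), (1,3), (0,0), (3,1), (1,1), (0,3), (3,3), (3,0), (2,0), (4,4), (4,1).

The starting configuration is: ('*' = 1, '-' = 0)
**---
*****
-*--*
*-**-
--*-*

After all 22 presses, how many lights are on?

13

k=0  **---
*****
-*--*
*-**-
--*-*
k=1  **---
*****
-*--*
*--*-
-*-**
k=2  -----
-****
-*--*
*--*-
-*-**
k=3  -----
*****
*---*
---*-
-*-**
k=4  **---
-****
*---*
---*-
-*-**
k=5  *****
-**-*
*---*
---*-
-*-**
k=6  *****
-**--
*--*-
---**
-*-**
k=7  *-***
*----
**-*-
---**
-*-**
k=8  *-***
*---*
**--*
---*-
-*-**
k=9  *-***
*---*
**--*
-----
-**--
k=10  *-***
*---*
**--*
-*---
*----
k=11  *-*--
*----
**--*
-*---
*----
k=12  -**--
-----
**--*
-*---
*----
k=13  -***-
--***
**-**
-*---
*----
k=14  *-**-
*-***
**-**
-*---
*----
k=15  *-**-
*-***
*--**
*-*--
**---
k=16  ****-
-*-**
**-**
*-*--
**---
k=17  **--*
-*--*
**-**
*-*--
**---
k=18  **--*
-*--*
**--*
*--**
**-*-
k=19  **--*
-*--*
-*--*
-*-**
-*-*-
k=20  **--*
**--*
*---*
**-**
-*-*-
k=21  **--*
**--*
*---*
**-*-
-*--*
k=22  **--*
**--*
*---*
*--*-
*-*-*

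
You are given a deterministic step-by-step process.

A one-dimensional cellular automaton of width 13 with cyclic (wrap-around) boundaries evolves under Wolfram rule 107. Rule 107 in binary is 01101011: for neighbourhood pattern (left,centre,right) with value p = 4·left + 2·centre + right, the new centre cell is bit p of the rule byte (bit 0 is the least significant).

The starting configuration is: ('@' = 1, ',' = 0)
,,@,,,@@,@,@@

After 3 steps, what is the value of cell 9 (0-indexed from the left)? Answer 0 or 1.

0

k=0  ,,@,,,@@,@,@@
k=1  ,@,,@@@@@,@@@
k=2  @,,@@,,,@@@,@
k=3  @,@@@,@@@,@@@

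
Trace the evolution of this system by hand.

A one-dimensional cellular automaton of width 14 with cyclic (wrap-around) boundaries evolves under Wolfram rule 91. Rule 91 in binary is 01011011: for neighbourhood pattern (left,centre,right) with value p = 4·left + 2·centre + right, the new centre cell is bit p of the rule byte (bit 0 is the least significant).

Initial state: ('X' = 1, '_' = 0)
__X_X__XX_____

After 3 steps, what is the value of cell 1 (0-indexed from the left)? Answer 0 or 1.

[0] __X_X__XX_____
[1] XX___XXXXXXXXX
[2] _XXXXX________
[3] XX___XXXXXXXXX

1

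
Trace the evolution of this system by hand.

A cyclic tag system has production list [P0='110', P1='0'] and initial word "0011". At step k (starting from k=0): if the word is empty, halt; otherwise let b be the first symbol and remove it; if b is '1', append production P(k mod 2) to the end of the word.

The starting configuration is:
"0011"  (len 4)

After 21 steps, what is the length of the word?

0) "0011"  (len 4)
1) "011"  (len 3)
2) "11"  (len 2)
3) "1110"  (len 4)
4) "1100"  (len 4)
5) "100110"  (len 6)
6) "001100"  (len 6)
7) "01100"  (len 5)
8) "1100"  (len 4)
9) "100110"  (len 6)
10) "001100"  (len 6)
11) "01100"  (len 5)
12) "1100"  (len 4)
13) "100110"  (len 6)
14) "001100"  (len 6)
15) "01100"  (len 5)
16) "1100"  (len 4)
17) "100110"  (len 6)
18) "001100"  (len 6)
19) "01100"  (len 5)
20) "1100"  (len 4)
21) "100110"  (len 6)

6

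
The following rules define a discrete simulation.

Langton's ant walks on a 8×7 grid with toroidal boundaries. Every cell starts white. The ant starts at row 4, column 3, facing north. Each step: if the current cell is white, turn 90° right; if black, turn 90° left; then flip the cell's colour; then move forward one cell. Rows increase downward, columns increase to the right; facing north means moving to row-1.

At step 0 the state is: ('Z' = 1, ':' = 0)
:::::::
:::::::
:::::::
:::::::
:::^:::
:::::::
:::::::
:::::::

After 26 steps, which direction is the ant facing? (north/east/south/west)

south

k=0  :::::::
:::::::
:::::::
:::::::
:::^:::
:::::::
:::::::
:::::::
k=1  :::::::
:::::::
:::::::
:::::::
:::Z>::
:::::::
:::::::
:::::::
k=2  :::::::
:::::::
:::::::
:::::::
:::ZZ::
::::v::
:::::::
:::::::
k=3  :::::::
:::::::
:::::::
:::::::
:::ZZ::
:::<Z::
:::::::
:::::::
k=4  :::::::
:::::::
:::::::
:::::::
:::^Z::
:::ZZ::
:::::::
:::::::
k=5  :::::::
:::::::
:::::::
:::::::
::<:Z::
:::ZZ::
:::::::
:::::::
k=6  :::::::
:::::::
:::::::
::^::::
::Z:Z::
:::ZZ::
:::::::
:::::::
k=7  :::::::
:::::::
:::::::
::Z>:::
::Z:Z::
:::ZZ::
:::::::
:::::::
k=8  :::::::
:::::::
:::::::
::ZZ:::
::ZvZ::
:::ZZ::
:::::::
:::::::
k=9  :::::::
:::::::
:::::::
::ZZ:::
::<ZZ::
:::ZZ::
:::::::
:::::::
k=10  :::::::
:::::::
:::::::
::ZZ:::
:::ZZ::
::vZZ::
:::::::
:::::::
k=11  :::::::
:::::::
:::::::
::ZZ:::
:::ZZ::
:<ZZZ::
:::::::
:::::::
k=12  :::::::
:::::::
:::::::
::ZZ:::
:^:ZZ::
:ZZZZ::
:::::::
:::::::
k=13  :::::::
:::::::
:::::::
::ZZ:::
:Z>ZZ::
:ZZZZ::
:::::::
:::::::
k=14  :::::::
:::::::
:::::::
::ZZ:::
:ZZZZ::
:ZvZZ::
:::::::
:::::::
k=15  :::::::
:::::::
:::::::
::ZZ:::
:ZZZZ::
:Z:>Z::
:::::::
:::::::
k=16  :::::::
:::::::
:::::::
::ZZ:::
:ZZ^Z::
:Z::Z::
:::::::
:::::::
k=17  :::::::
:::::::
:::::::
::ZZ:::
:Z<:Z::
:Z::Z::
:::::::
:::::::
k=18  :::::::
:::::::
:::::::
::ZZ:::
:Z::Z::
:Zv:Z::
:::::::
:::::::
k=19  :::::::
:::::::
:::::::
::ZZ:::
:Z::Z::
:<Z:Z::
:::::::
:::::::
k=20  :::::::
:::::::
:::::::
::ZZ:::
:Z::Z::
::Z:Z::
:v:::::
:::::::
k=21  :::::::
:::::::
:::::::
::ZZ:::
:Z::Z::
::Z:Z::
<Z:::::
:::::::
k=22  :::::::
:::::::
:::::::
::ZZ:::
:Z::Z::
^:Z:Z::
ZZ:::::
:::::::
k=23  :::::::
:::::::
:::::::
::ZZ:::
:Z::Z::
Z>Z:Z::
ZZ:::::
:::::::
k=24  :::::::
:::::::
:::::::
::ZZ:::
:Z::Z::
ZZZ:Z::
Zv:::::
:::::::
k=25  :::::::
:::::::
:::::::
::ZZ:::
:Z::Z::
ZZZ:Z::
Z:>::::
:::::::
k=26  :::::::
:::::::
:::::::
::ZZ:::
:Z::Z::
ZZZ:Z::
Z:Z::::
::v::::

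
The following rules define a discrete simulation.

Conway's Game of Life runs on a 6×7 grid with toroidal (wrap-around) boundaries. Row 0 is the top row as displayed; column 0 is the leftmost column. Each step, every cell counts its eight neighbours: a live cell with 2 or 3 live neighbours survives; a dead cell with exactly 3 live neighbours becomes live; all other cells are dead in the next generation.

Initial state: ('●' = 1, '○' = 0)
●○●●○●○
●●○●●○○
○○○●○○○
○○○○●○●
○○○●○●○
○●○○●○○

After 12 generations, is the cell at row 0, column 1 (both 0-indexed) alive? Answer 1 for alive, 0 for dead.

gen 0: ●○●●○●○
●●○●●○○
○○○●○○○
○○○○●○●
○○○●○●○
○●○○●○○
gen 1: ●○○○○●●
●●○○○○●
●○●●○●○
○○○●●●○
○○○●○●○
○●○○○●●
gen 2: ○○○○○○○
○○●○●○○
●○●●○●○
○○○○○●○
○○●●○○○
○○○○○○○
gen 3: ○○○○○○○
○●●○●○○
○●●●○●●
○●○○○○●
○○○○○○○
○○○○○○○
gen 4: ○○○○○○○
●●○○●●○
○○○●●●●
○●○○○●●
○○○○○○○
○○○○○○○
gen 5: ○○○○○○○
●○○●○○○
○●●●○○○
●○○○○○●
○○○○○○○
○○○○○○○
gen 6: ○○○○○○○
○●○●○○○
○●●●○○●
●●●○○○○
○○○○○○○
○○○○○○○
gen 7: ○○○○○○○
●●○●○○○
○○○●○○○
●○○●○○○
○●○○○○○
○○○○○○○
gen 8: ○○○○○○○
○○●○○○○
●●○●●○○
○○●○○○○
○○○○○○○
○○○○○○○
gen 9: ○○○○○○○
○●●●○○○
○●○●○○○
○●●●○○○
○○○○○○○
○○○○○○○
gen 10: ○○●○○○○
○●○●○○○
●○○○●○○
○●○●○○○
○○●○○○○
○○○○○○○
gen 11: ○○●○○○○
○●●●○○○
●●○●●○○
○●●●○○○
○○●○○○○
○○○○○○○
gen 12: ○●●●○○○
●○○○●○○
●○○○●○○
●○○○●○○
○●●●○○○
○○○○○○○

1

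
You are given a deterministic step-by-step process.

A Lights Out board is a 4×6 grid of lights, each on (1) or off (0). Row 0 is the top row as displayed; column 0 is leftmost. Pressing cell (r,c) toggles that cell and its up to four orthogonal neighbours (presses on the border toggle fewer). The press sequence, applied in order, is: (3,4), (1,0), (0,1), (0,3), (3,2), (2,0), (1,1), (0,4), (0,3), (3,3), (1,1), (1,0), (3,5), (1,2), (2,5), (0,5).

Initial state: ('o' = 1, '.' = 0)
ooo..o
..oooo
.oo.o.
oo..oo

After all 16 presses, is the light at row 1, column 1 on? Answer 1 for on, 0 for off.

0

0) ooo..o
..oooo
.oo.o.
oo..oo
1) ooo..o
..oooo
.oo...
oo.o..
2) .oo..o
oooooo
ooo...
oo.o..
3) o....o
o.oooo
ooo...
oo.o..
4) o.oooo
o.o.oo
ooo...
oo.o..
5) o.oooo
o.o.oo
oo....
o.o...
6) o.oooo
..o.oo
......
..o...
7) oooooo
oo..oo
.o....
..o...
8) ooo...
oo...o
.o....
..o...
9) oo.oo.
oo.o.o
.o....
..o...
10) oo.oo.
oo.o.o
.o.o..
...oo.
11) o..oo.
..oo.o
...o..
...oo.
12) ...oo.
oooo.o
o..o..
...oo.
13) ...oo.
oooo.o
o..o.o
...o.o
14) ..ooo.
o....o
o.oo.o
...o.o
15) ..ooo.
o.....
o.ooo.
...o..
16) ..oo.o
o....o
o.ooo.
...o..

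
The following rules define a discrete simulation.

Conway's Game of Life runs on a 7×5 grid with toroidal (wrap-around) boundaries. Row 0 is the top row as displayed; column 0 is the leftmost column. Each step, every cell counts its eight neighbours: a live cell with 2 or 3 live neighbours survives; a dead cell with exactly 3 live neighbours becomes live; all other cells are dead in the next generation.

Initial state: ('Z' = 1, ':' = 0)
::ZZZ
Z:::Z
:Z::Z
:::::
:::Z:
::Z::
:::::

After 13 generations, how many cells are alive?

[0] ::ZZZ
Z:::Z
:Z::Z
:::::
:::Z:
::Z::
:::::
[1] Z::ZZ
:ZZ::
::::Z
:::::
:::::
:::::
::Z::
[2] Z::ZZ
:ZZ::
:::::
:::::
:::::
:::::
:::ZZ
[3] ZZ:::
ZZZZZ
:::::
:::::
:::::
:::::
Z::Z:
[4] :::::
::ZZZ
ZZZZZ
:::::
:::::
:::::
ZZ::Z
[5] :ZZ::
:::::
ZZ:::
ZZZZZ
:::::
Z::::
Z::::
[6] :Z:::
Z:Z::
:::Z:
::ZZZ
::ZZ:
:::::
Z::::
[7] ZZ:::
:ZZ::
:Z:::
::::Z
::Z:Z
:::::
:::::
[8] ZZZ::
::Z::
ZZZ::
Z::Z:
:::Z:
:::::
:::::
[9] :ZZ::
:::Z:
Z:ZZZ
Z::Z:
::::Z
:::::
:Z:::
[10] :ZZ::
Z::::
ZZZ::
ZZZ::
::::Z
:::::
:ZZ::
[11] Z:Z::
Z::::
::Z:Z
::ZZZ
ZZ:::
:::::
:ZZ::
[12] Z:Z::
Z::ZZ
ZZZ:Z
::Z:Z
ZZZZZ
Z:Z::
:ZZ::
[13] Z:Z::
:::::
::Z::
:::::
:::::
:::::
Z:ZZ:

6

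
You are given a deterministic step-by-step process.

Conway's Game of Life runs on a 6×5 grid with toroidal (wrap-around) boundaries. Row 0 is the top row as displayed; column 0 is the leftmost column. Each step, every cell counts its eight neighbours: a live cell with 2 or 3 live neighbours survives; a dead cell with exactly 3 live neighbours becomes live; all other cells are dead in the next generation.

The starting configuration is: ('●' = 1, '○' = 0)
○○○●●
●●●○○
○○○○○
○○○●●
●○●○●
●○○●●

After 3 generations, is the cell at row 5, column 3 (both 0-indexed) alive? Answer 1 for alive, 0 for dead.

1

gen 0: ○○○●●
●●●○○
○○○○○
○○○●●
●○●○●
●○○●●
gen 1: ○○○○○
●●●●●
●●●●●
●○○●●
○●●○○
○●●○○
gen 2: ○○○○●
○○○○○
○○○○○
○○○○○
○○○○●
○●●○○
gen 3: ○○○○○
○○○○○
○○○○○
○○○○○
○○○○○
●○○●○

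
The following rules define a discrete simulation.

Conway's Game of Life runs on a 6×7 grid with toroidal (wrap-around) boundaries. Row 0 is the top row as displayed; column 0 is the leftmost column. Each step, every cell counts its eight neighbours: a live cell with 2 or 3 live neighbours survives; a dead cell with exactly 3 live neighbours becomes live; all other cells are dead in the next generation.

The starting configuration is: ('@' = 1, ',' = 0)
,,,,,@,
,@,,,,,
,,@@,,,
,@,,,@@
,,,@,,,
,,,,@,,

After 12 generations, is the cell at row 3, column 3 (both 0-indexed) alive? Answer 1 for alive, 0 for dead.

gen 0: ,,,,,@,
,@,,,,,
,,@@,,,
,@,,,@@
,,,@,,,
,,,,@,,
gen 1: ,,,,,,,
,,@,,,,
@@@,,,,
,,,@@,,
,,,,@@,
,,,,@,,
gen 2: ,,,,,,,
,,@,,,,
,@@,,,,
,@@@@@,
,,,,,@,
,,,,@@,
gen 3: ,,,,,,,
,@@,,,,
,,,,@,,
,@,@@@,
,,@,,,@
,,,,@@,
gen 4: ,,,,,,,
,,,,,,,
,@,,@@,
,,@@@@,
,,@,,,@
,,,,,@,
gen 5: ,,,,,,,
,,,,,,,
,,@,,@,
,@@,,,@
,,@,,,@
,,,,,,,
gen 6: ,,,,,,,
,,,,,,,
,@@,,,,
@@@@,@@
@@@,,,,
,,,,,,,
gen 7: ,,,,,,,
,,,,,,,
,,,@,,@
,,,@,,@
,,,@,,,
,@,,,,,
gen 8: ,,,,,,,
,,,,,,,
,,,,,,,
,,@@@,,
,,@,,,,
,,,,,,,
gen 9: ,,,,,,,
,,,,,,,
,,,@,,,
,,@@,,,
,,@,,,,
,,,,,,,
gen 10: ,,,,,,,
,,,,,,,
,,@@,,,
,,@@,,,
,,@@,,,
,,,,,,,
gen 11: ,,,,,,,
,,,,,,,
,,@@,,,
,@,,@,,
,,@@,,,
,,,,,,,
gen 12: ,,,,,,,
,,,,,,,
,,@@,,,
,@,,@,,
,,@@,,,
,,,,,,,

0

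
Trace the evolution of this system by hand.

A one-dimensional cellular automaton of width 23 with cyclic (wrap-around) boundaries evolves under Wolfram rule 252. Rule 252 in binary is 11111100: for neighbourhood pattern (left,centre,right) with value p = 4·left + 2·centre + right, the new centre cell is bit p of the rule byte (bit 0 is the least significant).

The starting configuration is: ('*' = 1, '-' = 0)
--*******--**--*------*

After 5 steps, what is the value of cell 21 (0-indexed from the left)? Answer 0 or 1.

step 0: --*******--**--*------*
step 1: *-********-***-**-----*
step 2: ******************----*
step 3: *******************---*
step 4: ********************--*
step 5: *********************-*

0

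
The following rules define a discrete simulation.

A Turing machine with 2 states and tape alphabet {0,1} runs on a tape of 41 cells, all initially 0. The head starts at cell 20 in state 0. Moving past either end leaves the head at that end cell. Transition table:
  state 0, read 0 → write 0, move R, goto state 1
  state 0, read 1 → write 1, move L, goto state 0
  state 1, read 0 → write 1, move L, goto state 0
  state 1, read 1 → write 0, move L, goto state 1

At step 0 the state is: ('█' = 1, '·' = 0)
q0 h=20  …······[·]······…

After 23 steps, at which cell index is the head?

k=0  q0 h=20  …······[·]······…
k=1  q1 h=21  …······[·]······…
k=2  q0 h=20  …······[·]█·····…
k=3  q1 h=21  …······[█]······…
k=4  q1 h=20  …······[·]······…
k=5  q0 h=19  …······[·]█·····…
k=6  q1 h=20  …······[█]······…
k=7  q1 h=19  …······[·]······…
k=8  q0 h=18  …······[·]█·····…
k=9  q1 h=19  …······[█]······…
k=10  q1 h=18  …······[·]······…
k=11  q0 h=17  …······[·]█·····…
k=12  q1 h=18  …······[█]······…
k=13  q1 h=17  …······[·]······…
k=14  q0 h=16  …······[·]█·····…
k=15  q1 h=17  …······[█]······…
k=16  q1 h=16  …······[·]······…
k=17  q0 h=15  …······[·]█·····…
k=18  q1 h=16  …······[█]······…
k=19  q1 h=15  …······[·]······…
k=20  q0 h=14  …······[·]█·····…
k=21  q1 h=15  …······[█]······…
k=22  q1 h=14  …······[·]······…
k=23  q0 h=13  …······[·]█·····…

13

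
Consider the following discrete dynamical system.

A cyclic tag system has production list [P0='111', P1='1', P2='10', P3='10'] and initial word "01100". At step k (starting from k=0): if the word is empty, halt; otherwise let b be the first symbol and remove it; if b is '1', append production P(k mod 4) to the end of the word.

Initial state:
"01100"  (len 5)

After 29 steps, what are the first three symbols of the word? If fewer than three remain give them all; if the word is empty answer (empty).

011

0) "01100"  (len 5)
1) "1100"  (len 4)
2) "1001"  (len 4)
3) "00110"  (len 5)
4) "0110"  (len 4)
5) "110"  (len 3)
6) "101"  (len 3)
7) "0110"  (len 4)
8) "110"  (len 3)
9) "10111"  (len 5)
10) "01111"  (len 5)
11) "1111"  (len 4)
12) "11110"  (len 5)
13) "1110111"  (len 7)
14) "1101111"  (len 7)
15) "10111110"  (len 8)
16) "011111010"  (len 9)
17) "11111010"  (len 8)
18) "11110101"  (len 8)
19) "111010110"  (len 9)
20) "1101011010"  (len 10)
21) "101011010111"  (len 12)
22) "010110101111"  (len 12)
23) "10110101111"  (len 11)
24) "011010111110"  (len 12)
25) "11010111110"  (len 11)
26) "10101111101"  (len 11)
27) "010111110110"  (len 12)
28) "10111110110"  (len 11)
29) "0111110110111"  (len 13)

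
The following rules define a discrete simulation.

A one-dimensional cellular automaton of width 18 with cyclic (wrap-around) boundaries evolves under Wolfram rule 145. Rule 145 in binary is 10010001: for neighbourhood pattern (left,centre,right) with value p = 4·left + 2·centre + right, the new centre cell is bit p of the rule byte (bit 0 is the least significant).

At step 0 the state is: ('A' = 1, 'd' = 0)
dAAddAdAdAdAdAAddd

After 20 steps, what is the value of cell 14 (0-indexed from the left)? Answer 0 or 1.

0

0) dAAddAdAdAdAdAAddd
1) dddAdddddddddddAAA
2) AAddAAAAAAAAAAddAd
3) ddAddAAAAAAAAdAddd
4) AddAddAAAAAAdddAAA
5) dAddAddAAAAdAAddAA
6) ddAddAddAAddddAddd
7) AddAddAdddAAAddAAA
8) dAddAddAAddAdAddAA
9) ddAddAdddAddddAddd
10) AddAddAAddAAAddAAA
11) dAddAdddAddAdAddAA
12) ddAddAAddAddddAddd
13) AddAdddAddAAAddAAA
14) dAddAAddAddAdAddAA
15) ddAdddAddAddddAddd
16) AddAAddAddAAAddAAA
17) dAdddAddAddAdAddAA
18) ddAAddAddAddddAddd
19) AdddAddAddAAAddAAA
20) dAAddAddAddAdAddAA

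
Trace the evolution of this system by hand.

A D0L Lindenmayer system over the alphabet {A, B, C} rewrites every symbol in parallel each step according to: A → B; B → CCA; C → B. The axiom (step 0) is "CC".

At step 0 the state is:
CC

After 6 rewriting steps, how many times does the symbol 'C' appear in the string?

36

[0] CC
[1] BB
[2] CCACCA
[3] BBBBBB
[4] CCACCACCACCACCACCA
[5] BBBBBBBBBBBBBBBBBB
[6] CCACCACCACCACCACCACCACCACCACCACCACCACCACCACCACCACCACCA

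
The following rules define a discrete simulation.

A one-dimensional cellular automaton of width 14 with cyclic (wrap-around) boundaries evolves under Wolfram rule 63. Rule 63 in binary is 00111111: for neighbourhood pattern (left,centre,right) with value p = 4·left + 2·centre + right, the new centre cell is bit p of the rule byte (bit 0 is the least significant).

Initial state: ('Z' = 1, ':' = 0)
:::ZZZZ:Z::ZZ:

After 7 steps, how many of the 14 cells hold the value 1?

t=0: :::ZZZZ:Z::ZZ:
t=1: ZZZZ:::ZZZZZ:Z
t=2: ::::ZZZZ::::ZZ
t=3: ZZZZZ:::ZZZZZ:
t=4: Z::::ZZZZ::::Z
t=5: :ZZZZZ:::ZZZZZ
t=6: ZZ::::ZZZZ::::
t=7: Z:ZZZZZ:::ZZZZ

10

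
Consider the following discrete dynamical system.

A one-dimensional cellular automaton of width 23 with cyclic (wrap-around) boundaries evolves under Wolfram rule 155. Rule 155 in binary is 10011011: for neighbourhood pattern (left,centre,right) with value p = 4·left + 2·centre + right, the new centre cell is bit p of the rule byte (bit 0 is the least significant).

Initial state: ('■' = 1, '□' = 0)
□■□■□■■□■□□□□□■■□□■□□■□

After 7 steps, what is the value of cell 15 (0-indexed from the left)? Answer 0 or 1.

0

step 0: □■□■□■■□■□□□□□■■□□■□□■□
step 1: ■□□□□■□□□■■■■■■□■■□■■□■
step 2: □■■■■□■■■■■■■■□□■□□■□□■
step 3: □■■■□□■■■■■■■□■■□■■□■■□
step 4: ■■■□■■■■■■■■□□■□□■□□■□■
step 5: ■■□□■■■■■■■□■■□■■□■■□□■
step 6: ■□■■■■■■■■□□■□□■□□■□■■■
step 7: □□■■■■■■■□■■□■■□■■□□■■■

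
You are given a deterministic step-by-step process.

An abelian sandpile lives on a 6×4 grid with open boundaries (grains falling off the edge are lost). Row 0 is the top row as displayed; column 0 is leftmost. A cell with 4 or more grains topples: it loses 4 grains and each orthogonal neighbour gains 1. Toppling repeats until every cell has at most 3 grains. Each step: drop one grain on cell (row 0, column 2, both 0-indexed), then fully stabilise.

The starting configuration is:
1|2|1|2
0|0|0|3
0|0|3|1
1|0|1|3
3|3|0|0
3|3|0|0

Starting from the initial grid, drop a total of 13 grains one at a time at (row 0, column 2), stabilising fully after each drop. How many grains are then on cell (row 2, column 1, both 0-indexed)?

1

t=0: 1|2|1|2
0|0|0|3
0|0|3|1
1|0|1|3
3|3|0|0
3|3|0|0
t=1: 1|2|2|2
0|0|0|3
0|0|3|1
1|0|1|3
3|3|0|0
3|3|0|0
t=2: 1|2|3|2
0|0|0|3
0|0|3|1
1|0|1|3
3|3|0|0
3|3|0|0
t=3: 1|3|0|3
0|0|1|3
0|0|3|1
1|0|1|3
3|3|0|0
3|3|0|0
t=4: 1|3|1|3
0|0|1|3
0|0|3|1
1|0|1|3
3|3|0|0
3|3|0|0
t=5: 1|3|2|3
0|0|1|3
0|0|3|1
1|0|1|3
3|3|0|0
3|3|0|0
t=6: 1|3|3|3
0|0|1|3
0|0|3|1
1|0|1|3
3|3|0|0
3|3|0|0
t=7: 2|0|2|1
0|1|3|0
0|0|3|2
1|0|1|3
3|3|0|0
3|3|0|0
t=8: 2|0|3|1
0|1|3|0
0|0|3|2
1|0|1|3
3|3|0|0
3|3|0|0
t=9: 2|1|1|2
0|2|1|1
0|1|0|3
1|0|2|3
3|3|0|0
3|3|0|0
t=10: 2|1|2|2
0|2|1|1
0|1|0|3
1|0|2|3
3|3|0|0
3|3|0|0
t=11: 2|1|3|2
0|2|1|1
0|1|0|3
1|0|2|3
3|3|0|0
3|3|0|0
t=12: 2|2|0|3
0|2|2|1
0|1|0|3
1|0|2|3
3|3|0|0
3|3|0|0
t=13: 2|2|1|3
0|2|2|1
0|1|0|3
1|0|2|3
3|3|0|0
3|3|0|0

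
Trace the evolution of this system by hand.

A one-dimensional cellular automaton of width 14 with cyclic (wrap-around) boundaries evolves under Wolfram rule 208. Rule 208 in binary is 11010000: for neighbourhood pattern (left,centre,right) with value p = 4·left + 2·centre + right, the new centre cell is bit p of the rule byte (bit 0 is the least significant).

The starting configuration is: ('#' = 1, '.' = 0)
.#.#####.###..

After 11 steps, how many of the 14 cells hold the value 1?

0) .#.#####.###..
1) ....####..###.
2) .....####..###
3) #.....####..##
4) ##.....####..#
5) ###.....####..
6) .###.....####.
7) ..###.....####
8) #..###.....###
9) ##..###.....##
10) ###..###.....#
11) ####..###.....

7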